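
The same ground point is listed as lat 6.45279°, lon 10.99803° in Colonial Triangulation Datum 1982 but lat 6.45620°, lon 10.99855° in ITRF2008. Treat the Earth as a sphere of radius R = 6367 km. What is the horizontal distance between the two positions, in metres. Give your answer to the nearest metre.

383 m

Δφ = 6.45620° − 6.45279° = +0.00341°; Δλ = 10.99855° − 10.99803° = +0.00052°.
1° along a meridian = πR/180 = 111125 m.
ΔN = Δφ × 111125 = 378.9 m; ΔE = Δλ × 111125 × cos(6.45279°) = +0.00052 × 111125 × 0.993665 = 57.4 m.
Distance = √(ΔE² + ΔN²) = √(57.4² + 378.9²) = 383.3 m.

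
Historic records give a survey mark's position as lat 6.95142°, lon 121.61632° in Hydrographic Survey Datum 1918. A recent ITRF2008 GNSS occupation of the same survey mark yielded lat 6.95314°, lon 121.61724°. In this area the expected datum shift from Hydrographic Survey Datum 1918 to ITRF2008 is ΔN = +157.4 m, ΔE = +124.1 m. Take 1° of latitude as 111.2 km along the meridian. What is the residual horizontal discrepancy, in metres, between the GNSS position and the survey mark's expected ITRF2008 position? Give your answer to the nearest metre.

41 m

Observed coordinate differences: Δφ = +0.00172°, Δλ = +0.00092°.
Converting to metres (1° lat = 111200 m, cos φ = 0.992649): observed ΔN = 191.3 m, observed ΔE = 101.6 m.
Subtracting the expected shift leaves a residual of 191.3 − (157.4) = 33.9 m north and 101.6 − (124.1) = -22.5 m east.
Residual distance = √(33.9² + (-22.5)²) = 40.7 m.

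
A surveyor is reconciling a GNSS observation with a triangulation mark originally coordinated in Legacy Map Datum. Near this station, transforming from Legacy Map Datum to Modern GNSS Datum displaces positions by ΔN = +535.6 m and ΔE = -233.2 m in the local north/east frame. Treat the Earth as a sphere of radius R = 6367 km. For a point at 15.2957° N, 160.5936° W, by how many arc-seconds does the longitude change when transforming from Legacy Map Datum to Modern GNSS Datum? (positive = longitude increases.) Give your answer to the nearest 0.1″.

Δλ = -7.8″

At latitude 15.2957°, cos φ = 0.964577.
One radian of longitude at latitude φ spans R cos φ, so Δλ = ΔE / (R cos φ) = -233.2 / (6367000 × 0.964577) = -3.7971e-05 rad = -7.832″.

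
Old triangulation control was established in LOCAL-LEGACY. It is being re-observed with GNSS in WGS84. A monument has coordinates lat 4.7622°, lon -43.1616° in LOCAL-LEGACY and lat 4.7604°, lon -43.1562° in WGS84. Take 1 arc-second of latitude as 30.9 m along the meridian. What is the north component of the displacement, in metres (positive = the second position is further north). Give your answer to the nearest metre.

Δφ = 4.7604° − 4.7622° = -0.0018°; Δλ = -43.1562° − -43.1616° = +0.0054°.
1° of latitude = 3600 × 30.90 = 111240 m.
ΔN = Δφ × 111240 = -200.2 m; ΔE = Δλ × 111240 × cos(4.7622°) = +0.0054 × 111240 × 0.996548 = 598.6 m.

ΔN = -200 m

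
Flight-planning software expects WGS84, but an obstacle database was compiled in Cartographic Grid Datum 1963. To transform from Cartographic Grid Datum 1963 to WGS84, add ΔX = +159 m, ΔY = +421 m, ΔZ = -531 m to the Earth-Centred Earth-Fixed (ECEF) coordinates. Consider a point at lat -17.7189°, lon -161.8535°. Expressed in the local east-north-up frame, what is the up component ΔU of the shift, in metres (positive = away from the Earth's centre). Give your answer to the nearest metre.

At φ = -17.7189°, λ = -161.8535°: sin φ = -0.304347, cos φ = 0.952561, sin λ = -0.311448, cos λ = -0.950263.
ΔU = cos φ cos λ·ΔX + cos φ sin λ·ΔY + sin φ·ΔZ = (0.952561)(-0.950263)(159) + (0.952561)(-0.311448)(421) + (-0.304347)(-531) = -107.22 m.

ΔU = -107 m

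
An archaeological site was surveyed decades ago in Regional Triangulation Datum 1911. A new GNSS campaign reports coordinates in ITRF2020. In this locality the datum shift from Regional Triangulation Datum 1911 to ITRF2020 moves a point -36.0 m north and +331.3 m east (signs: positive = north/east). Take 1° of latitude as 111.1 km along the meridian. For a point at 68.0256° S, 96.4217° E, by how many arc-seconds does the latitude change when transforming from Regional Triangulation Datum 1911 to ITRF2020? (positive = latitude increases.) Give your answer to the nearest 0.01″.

Δφ = -1.17″

1° of latitude = 111.1 km, so Δφ = -36.0 / 111100 = -0.0003240° = -1.167″.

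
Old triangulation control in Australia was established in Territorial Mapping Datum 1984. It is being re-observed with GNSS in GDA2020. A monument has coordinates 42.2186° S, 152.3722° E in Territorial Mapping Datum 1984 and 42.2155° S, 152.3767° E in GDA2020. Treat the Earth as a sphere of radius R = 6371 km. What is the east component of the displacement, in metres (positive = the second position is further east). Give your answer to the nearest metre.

ΔE = 371 m

Δφ = -42.2155° − -42.2186° = +0.0031°; Δλ = 152.3767° − 152.3722° = +0.0045°.
1° along a meridian = πR/180 = 111195 m.
ΔN = Δφ × 111195 = 344.7 m; ΔE = Δλ × 111195 × cos(-42.2186°) = +0.0045 × 111195 × 0.740586 = 370.6 m.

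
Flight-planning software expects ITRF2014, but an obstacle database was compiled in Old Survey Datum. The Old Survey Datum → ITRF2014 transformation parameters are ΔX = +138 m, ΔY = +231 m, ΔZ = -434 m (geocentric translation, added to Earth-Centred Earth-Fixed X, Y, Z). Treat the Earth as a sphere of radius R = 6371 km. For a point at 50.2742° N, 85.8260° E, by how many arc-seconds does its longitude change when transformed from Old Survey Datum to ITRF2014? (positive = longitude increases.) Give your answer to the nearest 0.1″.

Δλ = -6.1″

sin φ = 0.769112, cos φ = 0.639114, sin λ = 0.997348, cos λ = 0.072786.
East component: ΔE = −sin λ·ΔX + cos λ·ΔY = −(0.997348)(138) + (0.072786)(231) = -120.82 m.
1° of latitude spans πR/180 = 111195 m; at latitude φ, 1° of longitude spans that × cos φ = 71066.3 m, so Δλ = -120.82 / 71066.3 × 3600 = -6.120″.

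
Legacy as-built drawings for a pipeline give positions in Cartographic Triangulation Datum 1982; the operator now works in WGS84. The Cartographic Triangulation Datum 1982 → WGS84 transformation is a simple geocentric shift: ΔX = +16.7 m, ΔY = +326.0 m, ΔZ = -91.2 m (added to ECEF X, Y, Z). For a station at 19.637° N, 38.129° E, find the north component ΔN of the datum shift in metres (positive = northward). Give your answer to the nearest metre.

ΔN = -158 m

The local north axis is (−sin φ cos λ, −sin φ sin λ, cos φ), giving ΔN = -4.415 − 67.643 − 85.896 = -157.95 m.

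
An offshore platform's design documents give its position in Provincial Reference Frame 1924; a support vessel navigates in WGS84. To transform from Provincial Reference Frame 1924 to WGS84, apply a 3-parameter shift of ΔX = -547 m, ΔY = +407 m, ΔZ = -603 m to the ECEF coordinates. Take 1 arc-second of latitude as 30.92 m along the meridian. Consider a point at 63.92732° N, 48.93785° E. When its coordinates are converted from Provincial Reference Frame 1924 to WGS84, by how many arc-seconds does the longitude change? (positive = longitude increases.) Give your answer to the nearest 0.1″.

sin φ = 0.898237, cos φ = 0.439511, sin λ = 0.753997, cos λ = 0.656877.
East component: ΔE = −sin λ·ΔX + cos λ·ΔY = −(0.753997)(-547) + (0.656877)(407) = 679.79 m.
1° of latitude spans 3600 × 30.92 = 111312 m; at latitude φ, 1° of longitude spans that × cos φ = 48922.8 m, so Δλ = 679.79 / 48922.8 × 3600 = 50.022″.

Δλ = 50.0″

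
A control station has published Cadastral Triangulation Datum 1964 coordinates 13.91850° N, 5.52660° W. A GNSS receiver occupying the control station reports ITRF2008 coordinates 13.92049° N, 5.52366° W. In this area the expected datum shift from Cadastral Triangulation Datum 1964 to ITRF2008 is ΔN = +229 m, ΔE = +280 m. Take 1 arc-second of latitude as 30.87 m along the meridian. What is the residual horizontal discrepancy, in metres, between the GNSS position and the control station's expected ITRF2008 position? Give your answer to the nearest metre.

Observed coordinate differences: Δφ = +0.00199°, Δλ = +0.00294°.
Converting to metres (1° lat = 111132 m, cos φ = 0.970639): observed ΔN = 221.2 m, observed ΔE = 317.1 m.
Subtracting the expected shift leaves a residual of 221.2 − (229) = -7.8 m north and 317.1 − (280) = 37.1 m east.
Residual distance = √((-7.8)² + 37.1²) = 38.0 m.

38 m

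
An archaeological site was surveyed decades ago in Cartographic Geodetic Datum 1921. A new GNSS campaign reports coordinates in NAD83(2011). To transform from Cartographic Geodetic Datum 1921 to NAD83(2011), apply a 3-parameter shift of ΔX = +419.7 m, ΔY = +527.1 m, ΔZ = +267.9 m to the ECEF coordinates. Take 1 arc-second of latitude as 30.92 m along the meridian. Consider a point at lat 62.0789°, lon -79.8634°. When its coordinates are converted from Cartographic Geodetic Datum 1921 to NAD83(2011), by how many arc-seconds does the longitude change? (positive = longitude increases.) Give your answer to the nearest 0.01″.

sin φ = 0.883593, cos φ = 0.468255, sin λ = -0.984391, cos λ = 0.175996.
East component: ΔE = −sin λ·ΔX + cos λ·ΔY = −(-0.984391)(419.7) + (0.175996)(527.1) = 505.92 m.
1° of latitude spans 3600 × 30.92 = 111312 m; at latitude φ, 1° of longitude spans that × cos φ = 52122.4 m, so Δλ = 505.92 / 52122.4 × 3600 = 34.943″.

Δλ = 34.94″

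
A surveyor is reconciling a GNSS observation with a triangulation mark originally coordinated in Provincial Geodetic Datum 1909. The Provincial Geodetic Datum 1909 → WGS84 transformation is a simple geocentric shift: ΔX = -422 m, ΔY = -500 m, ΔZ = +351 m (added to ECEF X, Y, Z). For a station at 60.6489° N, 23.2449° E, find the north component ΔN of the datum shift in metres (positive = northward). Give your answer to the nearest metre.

ΔN = 682 m

The local north axis is (−sin φ cos λ, −sin φ sin λ, cos φ), giving ΔN = 337.971 + 172.000 + 172.046 = 682.02 m.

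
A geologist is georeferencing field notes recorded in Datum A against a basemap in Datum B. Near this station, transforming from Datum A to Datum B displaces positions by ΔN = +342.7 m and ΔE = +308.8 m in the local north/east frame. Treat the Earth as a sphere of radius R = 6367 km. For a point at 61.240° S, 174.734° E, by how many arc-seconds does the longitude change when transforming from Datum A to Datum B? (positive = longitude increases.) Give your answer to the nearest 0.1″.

Δλ = 20.8″

At latitude -61.240°, cos φ = 0.481142.
One radian of longitude at latitude φ spans R cos φ, so Δλ = ΔE / (R cos φ) = 308.8 / (6367000 × 0.481142) = 1.0080e-04 rad = 20.792″.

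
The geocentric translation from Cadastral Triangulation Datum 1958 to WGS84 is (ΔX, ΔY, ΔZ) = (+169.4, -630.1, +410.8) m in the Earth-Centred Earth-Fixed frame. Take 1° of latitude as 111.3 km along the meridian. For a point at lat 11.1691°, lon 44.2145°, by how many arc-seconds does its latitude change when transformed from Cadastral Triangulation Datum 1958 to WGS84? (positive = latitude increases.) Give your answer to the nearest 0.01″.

Δφ = 15.03″

sin φ = 0.193705, cos φ = 0.981060, sin λ = 0.697347, cos λ = 0.716734.
North component: ΔN = −sin φ cos λ·ΔX − sin φ sin λ·ΔY + cos φ·ΔZ = −(0.193705)(0.716734)(169.4) − (0.193705)(0.697347)(-630.1) + (0.981060)(410.8) = 464.61 m.
1° of latitude spans 111300 m, so Δφ = 464.61 / 111300 × 3600 = 15.028″.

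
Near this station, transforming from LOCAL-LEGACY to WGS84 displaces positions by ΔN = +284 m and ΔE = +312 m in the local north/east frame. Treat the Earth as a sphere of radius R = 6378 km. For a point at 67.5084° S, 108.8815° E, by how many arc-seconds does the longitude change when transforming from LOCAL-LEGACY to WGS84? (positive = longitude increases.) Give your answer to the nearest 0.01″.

At latitude -67.5084°, cos φ = 0.382548.
One radian of longitude at latitude φ spans R cos φ, so Δλ = ΔE / (R cos φ) = 312.0 / (6378000 × 0.382548) = 1.2787e-04 rad = 26.376″.

Δλ = 26.38″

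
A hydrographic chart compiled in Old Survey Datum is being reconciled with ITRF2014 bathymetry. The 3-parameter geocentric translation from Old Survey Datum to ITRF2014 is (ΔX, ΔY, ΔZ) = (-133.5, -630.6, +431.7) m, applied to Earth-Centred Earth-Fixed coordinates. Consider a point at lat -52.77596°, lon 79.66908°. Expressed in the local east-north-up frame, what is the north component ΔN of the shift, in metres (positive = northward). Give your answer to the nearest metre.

ΔN = -252 m

At φ = -52.77596°, λ = 79.66908°: sin φ = -0.796276, cos φ = 0.604933, sin λ = 0.983788, cos λ = 0.179333.
ΔN = −sin φ cos λ·ΔX − sin φ sin λ·ΔY + cos φ·ΔZ = −(-0.796276)(0.179333)(-133.5) − (-0.796276)(0.983788)(-630.6) + (0.604933)(431.7) = -251.91 m.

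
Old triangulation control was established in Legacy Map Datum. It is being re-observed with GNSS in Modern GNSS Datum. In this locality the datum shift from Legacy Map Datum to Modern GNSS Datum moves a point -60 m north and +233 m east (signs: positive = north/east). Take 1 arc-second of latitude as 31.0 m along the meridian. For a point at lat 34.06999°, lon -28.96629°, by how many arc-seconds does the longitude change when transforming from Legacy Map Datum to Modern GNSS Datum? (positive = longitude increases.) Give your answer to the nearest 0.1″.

Δλ = 9.1″

At latitude 34.06999°, cos φ = 0.828354.
1″ of longitude at this latitude = 31.00 × cos φ = 25.6790 m, so Δλ = 233.0 / 25.6790 = 9.074″.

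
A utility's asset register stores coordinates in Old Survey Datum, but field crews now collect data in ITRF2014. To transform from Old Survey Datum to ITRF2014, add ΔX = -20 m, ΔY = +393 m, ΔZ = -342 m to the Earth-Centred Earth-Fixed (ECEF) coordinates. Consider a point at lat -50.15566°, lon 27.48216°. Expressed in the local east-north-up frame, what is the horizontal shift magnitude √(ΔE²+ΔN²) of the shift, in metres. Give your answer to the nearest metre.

370 m

The local east axis at (φ, λ) is (−sin λ, cos λ, 0), so ΔE = −sin(27.48216°)·(-20) + cos(27.48216°)·393 = 357.88 m.
The local north axis is (−sin φ cos λ, −sin φ sin λ, cos φ), giving ΔN = -13.623 + 139.245 − 219.121 = -93.50 m.
Horizontal magnitude = √(ΔE² + ΔN²) = √(357.88² + (-93.50)²) = 369.89 m.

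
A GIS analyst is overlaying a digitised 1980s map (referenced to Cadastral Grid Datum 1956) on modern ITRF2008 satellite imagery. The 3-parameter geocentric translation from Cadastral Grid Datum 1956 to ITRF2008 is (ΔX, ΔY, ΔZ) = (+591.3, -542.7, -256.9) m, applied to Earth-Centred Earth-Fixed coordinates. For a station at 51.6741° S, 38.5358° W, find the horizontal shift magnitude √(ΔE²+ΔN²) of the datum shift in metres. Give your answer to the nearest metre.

472 m

The local east axis at (φ, λ) is (−sin λ, cos λ, 0), so ΔE = −sin(-38.5358°)·591.3 + cos(-38.5358°)·(-542.7) = -56.13 m.
The local north axis is (−sin φ cos λ, −sin φ sin λ, cos φ), giving ΔN = 362.850 + 265.241 − 159.312 = 468.78 m.
Horizontal magnitude = √(ΔE² + ΔN²) = √((-56.13)² + 468.78²) = 472.13 m.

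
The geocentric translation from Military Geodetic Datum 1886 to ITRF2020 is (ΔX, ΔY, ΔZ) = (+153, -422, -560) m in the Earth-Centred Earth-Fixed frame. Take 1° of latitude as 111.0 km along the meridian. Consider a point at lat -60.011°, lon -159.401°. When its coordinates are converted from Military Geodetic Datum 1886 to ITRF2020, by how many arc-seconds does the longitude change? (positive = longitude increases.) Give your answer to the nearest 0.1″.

sin φ = -0.866121, cos φ = 0.499834, sin λ = -0.351825, cos λ = -0.936066.
East component: ΔE = −sin λ·ΔX + cos λ·ΔY = −(-0.351825)(153) + (-0.936066)(-422) = 448.85 m.
1° of latitude spans 111000 m; at latitude φ, 1° of longitude spans that × cos φ = 55481.5 m, so Δλ = 448.85 / 55481.5 × 3600 = 29.124″.

Δλ = 29.1″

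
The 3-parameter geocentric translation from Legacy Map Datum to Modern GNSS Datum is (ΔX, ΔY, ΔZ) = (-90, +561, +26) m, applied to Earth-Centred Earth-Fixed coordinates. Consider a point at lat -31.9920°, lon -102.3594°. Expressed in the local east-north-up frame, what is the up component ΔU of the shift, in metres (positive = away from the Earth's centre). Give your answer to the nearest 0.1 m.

At φ = -31.9920°, λ = -102.3594°: sin φ = -0.529801, cos φ = 0.848122, sin λ = -0.976824, cos λ = -0.214043.
ΔU = cos φ cos λ·ΔX + cos φ sin λ·ΔY + sin φ·ΔZ = (0.848122)(-0.214043)(-90) + (0.848122)(-0.976824)(561) + (-0.529801)(26) = -462.21 m.

ΔU = -462.2 m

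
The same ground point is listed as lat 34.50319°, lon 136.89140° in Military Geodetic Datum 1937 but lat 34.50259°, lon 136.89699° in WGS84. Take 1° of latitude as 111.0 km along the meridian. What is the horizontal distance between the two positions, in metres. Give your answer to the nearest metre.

Δφ = 34.50259° − 34.50319° = -0.00060°; Δλ = 136.89699° − 136.89140° = +0.00559°.
ΔN = Δφ × 111000 = -66.6 m; ΔE = Δλ × 111000 × cos(34.50319°) = +0.00559 × 111000 × 0.824095 = 511.3 m.
Distance = √(ΔE² + ΔN²) = √(511.3² + (-66.6)²) = 515.7 m.

516 m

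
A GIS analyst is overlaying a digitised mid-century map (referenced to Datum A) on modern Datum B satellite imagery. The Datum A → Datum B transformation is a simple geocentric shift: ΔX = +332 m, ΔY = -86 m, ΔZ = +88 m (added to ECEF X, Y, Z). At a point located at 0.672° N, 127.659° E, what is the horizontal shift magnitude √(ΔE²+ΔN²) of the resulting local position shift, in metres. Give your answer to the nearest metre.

At φ = 0.672°, λ = 127.659°: sin φ = 0.011728, cos φ = 0.999931, sin λ = 0.791661, cos λ = -0.610961.
ΔE = −sin λ·ΔX + cos λ·ΔY = −(0.791661)·(332) + (-0.610961)·(-86) = -210.29 m.
ΔN = −sin φ cos λ·ΔX − sin φ sin λ·ΔY + cos φ·ΔZ = −(0.011728)(-0.610961)(332) − (0.011728)(0.791661)(-86) + (0.999931)(88) = 91.17 m.
Horizontal magnitude = √(ΔE² + ΔN²) = √((-210.29)² + 91.17²) = 229.20 m.

229 m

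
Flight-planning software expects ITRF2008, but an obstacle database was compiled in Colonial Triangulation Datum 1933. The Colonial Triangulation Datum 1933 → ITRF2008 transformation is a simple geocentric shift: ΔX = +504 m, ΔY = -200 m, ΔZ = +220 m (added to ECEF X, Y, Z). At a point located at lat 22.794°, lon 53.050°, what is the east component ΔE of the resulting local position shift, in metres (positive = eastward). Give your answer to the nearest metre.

ΔE = -523 m

At φ = 22.794°, λ = 53.050°: sin φ = 0.387419, cos φ = 0.921904, sin λ = 0.799160, cos λ = 0.601118.
ΔE = −sin λ·ΔX + cos λ·ΔY = −(0.799160)·(504) + (0.601118)·(-200) = -523.00 m.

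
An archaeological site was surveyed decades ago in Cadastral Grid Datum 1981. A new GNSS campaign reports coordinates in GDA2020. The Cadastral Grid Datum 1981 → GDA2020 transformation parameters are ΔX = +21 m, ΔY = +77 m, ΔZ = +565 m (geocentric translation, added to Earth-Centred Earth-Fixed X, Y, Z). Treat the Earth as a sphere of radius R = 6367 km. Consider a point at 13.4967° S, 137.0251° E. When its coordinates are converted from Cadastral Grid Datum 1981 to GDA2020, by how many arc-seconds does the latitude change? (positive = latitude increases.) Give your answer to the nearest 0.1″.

Δφ = 18.1″

sin φ = -0.233389, cos φ = 0.972383, sin λ = 0.681678, cos λ = -0.731652.
North component: ΔN = −sin φ cos λ·ΔX − sin φ sin λ·ΔY + cos φ·ΔZ = −(-0.233389)(-0.731652)(21) − (-0.233389)(0.681678)(77) + (0.972383)(565) = 558.06 m.
1° of latitude spans πR/180 = 111125 m, so Δφ = 558.06 / 111125 × 3600 = 18.079″.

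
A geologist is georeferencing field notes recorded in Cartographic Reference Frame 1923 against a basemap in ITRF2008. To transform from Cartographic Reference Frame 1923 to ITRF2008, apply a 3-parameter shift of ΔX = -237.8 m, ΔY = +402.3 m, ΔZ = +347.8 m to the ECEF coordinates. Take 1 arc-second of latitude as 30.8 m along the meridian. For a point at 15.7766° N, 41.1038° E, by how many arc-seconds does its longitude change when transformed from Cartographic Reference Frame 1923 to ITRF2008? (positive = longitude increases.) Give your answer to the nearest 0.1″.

Δλ = 15.5″

sin φ = 0.271887, cos φ = 0.962329, sin λ = 0.657425, cos λ = 0.753520.
East component: ΔE = −sin λ·ΔX + cos λ·ΔY = −(0.657425)(-237.8) + (0.753520)(402.3) = 459.48 m.
1° of latitude spans 3600 × 30.80 = 110880 m; at latitude φ, 1° of longitude spans that × cos φ = 106703.1 m, so Δλ = 459.48 / 106703.1 × 3600 = 15.502″.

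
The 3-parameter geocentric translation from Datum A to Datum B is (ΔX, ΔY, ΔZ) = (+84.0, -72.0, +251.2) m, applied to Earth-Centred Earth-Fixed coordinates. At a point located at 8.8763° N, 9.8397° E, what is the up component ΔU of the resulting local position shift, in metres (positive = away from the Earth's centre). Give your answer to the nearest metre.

The local up (radial) axis is (cos φ cos λ, cos φ sin λ, sin φ), giving ΔU = 81.773 − 12.157 + 38.761 = 108.38 m.

ΔU = 108 m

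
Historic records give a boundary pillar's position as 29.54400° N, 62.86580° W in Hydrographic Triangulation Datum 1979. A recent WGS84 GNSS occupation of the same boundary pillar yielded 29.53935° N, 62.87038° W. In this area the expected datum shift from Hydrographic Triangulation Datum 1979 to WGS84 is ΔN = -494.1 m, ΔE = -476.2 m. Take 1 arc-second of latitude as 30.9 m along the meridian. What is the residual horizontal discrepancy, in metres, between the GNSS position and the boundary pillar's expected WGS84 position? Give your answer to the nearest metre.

40 m

Observed coordinate differences: Δφ = -0.00465°, Δλ = -0.00458°.
Converting to metres (1° lat = 111240 m, cos φ = 0.869977): observed ΔN = -517.3 m, observed ΔE = -443.2 m.
Subtracting the expected shift leaves a residual of -517.3 − (-494.1) = -23.2 m north and -443.2 − (-476.2) = 33.0 m east.
Residual distance = √((-23.2)² + 33.0²) = 40.3 m.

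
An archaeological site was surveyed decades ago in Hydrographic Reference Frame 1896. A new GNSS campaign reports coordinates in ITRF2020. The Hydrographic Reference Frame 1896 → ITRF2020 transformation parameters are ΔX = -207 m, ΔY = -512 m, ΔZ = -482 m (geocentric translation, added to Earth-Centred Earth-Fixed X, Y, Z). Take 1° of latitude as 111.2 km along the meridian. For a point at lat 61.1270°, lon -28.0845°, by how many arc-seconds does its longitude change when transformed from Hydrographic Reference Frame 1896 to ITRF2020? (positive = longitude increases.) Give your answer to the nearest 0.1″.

Δλ = -36.8″

sin φ = 0.875692, cos φ = 0.482870, sin λ = -0.470773, cos λ = 0.882254.
East component: ΔE = −sin λ·ΔX + cos λ·ΔY = −(-0.470773)(-207) + (0.882254)(-512) = -549.16 m.
1° of latitude spans 111200 m; at latitude φ, 1° of longitude spans that × cos φ = 53695.1 m, so Δλ = -549.16 / 53695.1 × 3600 = -36.819″.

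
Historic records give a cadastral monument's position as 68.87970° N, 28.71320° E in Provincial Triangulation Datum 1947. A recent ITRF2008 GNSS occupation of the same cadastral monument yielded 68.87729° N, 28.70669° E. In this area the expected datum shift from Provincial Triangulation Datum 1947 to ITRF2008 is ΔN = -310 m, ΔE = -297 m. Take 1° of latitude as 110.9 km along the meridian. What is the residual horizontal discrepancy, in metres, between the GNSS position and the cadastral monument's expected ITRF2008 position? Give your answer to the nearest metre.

56 m

Observed coordinate differences: Δφ = -0.00241°, Δλ = -0.00651°.
Converting to metres (1° lat = 110900 m, cos φ = 0.360327): observed ΔN = -267.3 m, observed ΔE = -260.1 m.
Subtracting the expected shift leaves a residual of -267.3 − (-310) = 42.7 m north and -260.1 − (-297) = 36.9 m east.
Residual distance = √(42.7² + 36.9²) = 56.4 m.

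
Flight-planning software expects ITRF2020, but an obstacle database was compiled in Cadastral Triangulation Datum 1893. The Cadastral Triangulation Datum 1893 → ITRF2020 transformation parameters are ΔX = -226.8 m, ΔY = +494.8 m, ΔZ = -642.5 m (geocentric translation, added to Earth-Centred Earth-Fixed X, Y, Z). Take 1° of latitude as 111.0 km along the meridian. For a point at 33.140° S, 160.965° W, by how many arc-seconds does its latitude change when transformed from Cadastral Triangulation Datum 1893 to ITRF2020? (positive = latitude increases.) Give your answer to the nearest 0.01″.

sin φ = -0.546687, cos φ = 0.837337, sin λ = -0.326146, cos λ = -0.945320.
North component: ΔN = −sin φ cos λ·ΔX − sin φ sin λ·ΔY + cos φ·ΔZ = −(-0.546687)(-0.945320)(-226.8) − (-0.546687)(-0.326146)(494.8) + (0.837337)(-642.5) = -509.00 m.
1° of latitude spans 111000 m, so Δφ = -509.00 / 111000 × 3600 = -16.508″.

Δφ = -16.51″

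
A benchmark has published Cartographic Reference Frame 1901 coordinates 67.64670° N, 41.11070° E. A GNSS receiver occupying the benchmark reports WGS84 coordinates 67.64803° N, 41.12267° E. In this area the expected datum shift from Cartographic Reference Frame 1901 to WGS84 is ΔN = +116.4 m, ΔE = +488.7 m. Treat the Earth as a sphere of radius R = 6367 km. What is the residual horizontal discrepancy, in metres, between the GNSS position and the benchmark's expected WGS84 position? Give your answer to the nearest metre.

Observed coordinate differences: Δφ = +0.00133°, Δλ = +0.01197°.
Converting to metres (1° lat = 111125 m, cos φ = 0.380317): observed ΔN = 147.8 m, observed ΔE = 505.9 m.
Subtracting the expected shift leaves a residual of 147.8 − (116.4) = 31.4 m north and 505.9 − (488.7) = 17.2 m east.
Residual distance = √(31.4² + 17.2²) = 35.8 m.

36 m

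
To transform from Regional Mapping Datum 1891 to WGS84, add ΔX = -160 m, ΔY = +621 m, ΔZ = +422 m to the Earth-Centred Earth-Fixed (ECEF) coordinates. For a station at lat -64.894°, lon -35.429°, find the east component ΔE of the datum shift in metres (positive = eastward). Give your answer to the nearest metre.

The local east axis at (φ, λ) is (−sin λ, cos λ, 0), so ΔE = −sin(-35.429°)·(-160) + cos(-35.429°)·621 = 413.26 m.

ΔE = 413 m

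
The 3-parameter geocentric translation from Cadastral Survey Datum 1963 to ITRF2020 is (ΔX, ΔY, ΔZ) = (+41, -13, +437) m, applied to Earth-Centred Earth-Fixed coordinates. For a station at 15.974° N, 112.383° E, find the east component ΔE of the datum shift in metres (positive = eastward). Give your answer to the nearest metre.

The local east axis at (φ, λ) is (−sin λ, cos λ, 0), so ΔE = −sin(112.383°)·41 + cos(112.383°)·(-13) = -32.96 m.

ΔE = -33 m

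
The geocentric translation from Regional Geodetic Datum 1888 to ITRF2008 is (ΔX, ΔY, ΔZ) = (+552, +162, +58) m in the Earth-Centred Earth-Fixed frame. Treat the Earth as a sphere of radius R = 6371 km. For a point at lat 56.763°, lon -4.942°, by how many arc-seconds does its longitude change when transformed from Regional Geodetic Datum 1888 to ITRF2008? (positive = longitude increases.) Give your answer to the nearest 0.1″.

Δλ = 12.3″

sin φ = 0.836411, cos φ = 0.548103, sin λ = -0.086147, cos λ = 0.996282.
East component: ΔE = −sin λ·ΔX + cos λ·ΔY = −(-0.086147)(552) + (0.996282)(162) = 208.95 m.
1° of latitude spans πR/180 = 111195 m; at latitude φ, 1° of longitude spans that × cos φ = 60946.3 m, so Δλ = 208.95 / 60946.3 × 3600 = 12.342″.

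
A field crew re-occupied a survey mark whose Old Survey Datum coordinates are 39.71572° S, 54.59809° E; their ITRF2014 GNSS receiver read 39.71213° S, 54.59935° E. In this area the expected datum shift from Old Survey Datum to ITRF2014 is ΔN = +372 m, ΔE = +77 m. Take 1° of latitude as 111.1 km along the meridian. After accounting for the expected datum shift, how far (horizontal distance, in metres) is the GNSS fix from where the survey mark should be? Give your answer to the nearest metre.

Observed coordinate differences: Δφ = +0.00359°, Δλ = +0.00126°.
Converting to metres (1° lat = 111100 m, cos φ = 0.769224): observed ΔN = 398.8 m, observed ΔE = 107.7 m.
Subtracting the expected shift leaves a residual of 398.8 − (372) = 26.8 m north and 107.7 − (77) = 30.7 m east.
Residual distance = √(26.8² + 30.7²) = 40.8 m.

41 m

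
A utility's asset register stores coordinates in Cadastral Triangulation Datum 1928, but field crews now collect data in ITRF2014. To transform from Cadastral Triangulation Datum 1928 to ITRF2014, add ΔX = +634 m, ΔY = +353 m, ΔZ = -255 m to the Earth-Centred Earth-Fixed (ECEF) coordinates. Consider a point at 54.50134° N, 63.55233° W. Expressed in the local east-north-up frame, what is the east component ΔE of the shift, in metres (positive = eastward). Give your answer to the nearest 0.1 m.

At φ = 54.50134°, λ = -63.55233°: sin φ = 0.814129, cos φ = 0.580684, sin λ = -0.895342, cos λ = 0.445380.
ΔE = −sin λ·ΔX + cos λ·ΔY = −(-0.895342)·(634) + (0.445380)·(353) = 724.87 m.

ΔE = 724.9 m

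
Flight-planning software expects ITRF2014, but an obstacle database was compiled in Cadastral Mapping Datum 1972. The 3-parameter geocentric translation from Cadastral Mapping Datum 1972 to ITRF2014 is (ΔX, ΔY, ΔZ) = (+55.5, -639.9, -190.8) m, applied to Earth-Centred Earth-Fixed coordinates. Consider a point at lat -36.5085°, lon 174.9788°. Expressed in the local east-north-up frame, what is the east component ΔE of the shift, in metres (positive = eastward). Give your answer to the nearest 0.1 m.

ΔE = 632.6 m

At φ = -36.5085°, λ = 174.9788°: sin φ = -0.594942, cos φ = 0.803769, sin λ = 0.087524, cos λ = -0.996162.
ΔE = −sin λ·ΔX + cos λ·ΔY = −(0.087524)·(55.5) + (-0.996162)·(-639.9) = 632.59 m.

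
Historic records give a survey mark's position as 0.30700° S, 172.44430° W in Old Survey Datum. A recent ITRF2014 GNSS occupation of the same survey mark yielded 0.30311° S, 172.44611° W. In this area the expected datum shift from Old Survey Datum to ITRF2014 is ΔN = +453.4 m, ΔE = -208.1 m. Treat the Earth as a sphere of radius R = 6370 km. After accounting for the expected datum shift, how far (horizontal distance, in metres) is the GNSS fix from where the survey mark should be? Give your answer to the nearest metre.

22 m

Observed coordinate differences: Δφ = +0.00389°, Δλ = -0.00181°.
Converting to metres (1° lat = 111177 m, cos φ = 0.999986): observed ΔN = 432.5 m, observed ΔE = -201.2 m.
Subtracting the expected shift leaves a residual of 432.5 − (453.4) = -20.9 m north and -201.2 − (-208.1) = 6.9 m east.
Residual distance = √((-20.9)² + 6.9²) = 22.0 m.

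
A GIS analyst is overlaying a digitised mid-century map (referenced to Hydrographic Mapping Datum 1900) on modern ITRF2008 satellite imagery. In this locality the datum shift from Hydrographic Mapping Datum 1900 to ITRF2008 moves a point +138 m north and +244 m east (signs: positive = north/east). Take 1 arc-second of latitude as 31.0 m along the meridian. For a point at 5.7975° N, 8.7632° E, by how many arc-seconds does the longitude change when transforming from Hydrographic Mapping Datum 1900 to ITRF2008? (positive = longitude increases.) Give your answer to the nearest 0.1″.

At latitude 5.7975°, cos φ = 0.994885.
1″ of longitude at this latitude = 31.00 × cos φ = 30.8414 m, so Δλ = 244.0 / 30.8414 = 7.911″.

Δλ = 7.9″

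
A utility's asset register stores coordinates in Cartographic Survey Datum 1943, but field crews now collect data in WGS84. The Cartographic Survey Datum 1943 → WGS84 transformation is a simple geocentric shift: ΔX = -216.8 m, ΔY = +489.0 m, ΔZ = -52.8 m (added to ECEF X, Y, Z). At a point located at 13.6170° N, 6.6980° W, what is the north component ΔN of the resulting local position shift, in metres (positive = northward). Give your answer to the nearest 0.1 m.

ΔN = 12.8 m

At φ = 13.6170°, λ = -6.6980°: sin φ = 0.235430, cos φ = 0.971891, sin λ = -0.116636, cos λ = 0.993175.
ΔN = −sin φ cos λ·ΔX − sin φ sin λ·ΔY + cos φ·ΔZ = −(0.235430)(0.993175)(-216.8) − (0.235430)(-0.116636)(489.0) + (0.971891)(-52.8) = 12.80 m.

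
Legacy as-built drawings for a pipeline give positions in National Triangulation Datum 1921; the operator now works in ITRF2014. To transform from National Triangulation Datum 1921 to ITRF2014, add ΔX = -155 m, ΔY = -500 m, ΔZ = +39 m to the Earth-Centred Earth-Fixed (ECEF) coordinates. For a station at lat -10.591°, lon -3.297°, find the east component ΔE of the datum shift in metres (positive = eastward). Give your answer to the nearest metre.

At φ = -10.591°, λ = -3.297°: sin φ = -0.183797, cos φ = 0.982964, sin λ = -0.057512, cos λ = 0.998345.
ΔE = −sin λ·ΔX + cos λ·ΔY = −(-0.057512)·(-155) + (0.998345)·(-500) = -508.09 m.

ΔE = -508 m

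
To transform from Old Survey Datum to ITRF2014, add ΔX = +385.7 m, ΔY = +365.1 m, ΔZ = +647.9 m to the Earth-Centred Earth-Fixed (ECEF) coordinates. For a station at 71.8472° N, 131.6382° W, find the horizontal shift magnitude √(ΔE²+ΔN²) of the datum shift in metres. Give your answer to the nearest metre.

706 m

The local east axis at (φ, λ) is (−sin λ, cos λ, 0), so ΔE = −sin(-131.6382°)·385.7 + cos(-131.6382°)·365.1 = 45.67 m.
The local north axis is (−sin φ cos λ, −sin φ sin λ, cos φ), giving ΔN = 243.514 + 259.279 + 201.855 = 704.65 m.
Horizontal magnitude = √(ΔE² + ΔN²) = √(45.67² + 704.65²) = 706.13 m.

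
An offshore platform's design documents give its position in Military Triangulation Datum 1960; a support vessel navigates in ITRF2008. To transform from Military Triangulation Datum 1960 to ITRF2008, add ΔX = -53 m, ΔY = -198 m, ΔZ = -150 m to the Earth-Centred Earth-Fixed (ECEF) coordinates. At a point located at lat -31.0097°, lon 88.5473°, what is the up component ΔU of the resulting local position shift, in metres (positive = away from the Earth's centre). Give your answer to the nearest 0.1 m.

The local up (radial) axis is (cos φ cos λ, cos φ sin λ, sin φ), giving ΔU = -1.152 − 169.647 + 77.277 = -93.52 m.

ΔU = -93.5 m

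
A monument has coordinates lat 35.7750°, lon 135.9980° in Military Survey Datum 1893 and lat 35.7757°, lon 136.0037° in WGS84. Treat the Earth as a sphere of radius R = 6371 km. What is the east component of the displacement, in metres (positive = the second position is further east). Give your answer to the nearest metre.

Δφ = 35.7757° − 35.7750° = +0.0007°; Δλ = 136.0037° − 135.9980° = +0.0057°.
1° along a meridian = πR/180 = 111195 m.
ΔN = Δφ × 111195 = 77.8 m; ΔE = Δλ × 111195 × cos(35.7750°) = +0.0057 × 111195 × 0.811319 = 514.2 m.

ΔE = 514 m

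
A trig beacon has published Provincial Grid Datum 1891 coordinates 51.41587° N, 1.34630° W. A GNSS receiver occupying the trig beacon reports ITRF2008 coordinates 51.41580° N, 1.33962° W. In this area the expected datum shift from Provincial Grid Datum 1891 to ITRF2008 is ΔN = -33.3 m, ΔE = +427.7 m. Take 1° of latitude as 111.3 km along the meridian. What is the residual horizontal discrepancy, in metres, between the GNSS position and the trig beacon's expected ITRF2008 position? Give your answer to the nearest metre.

Observed coordinate differences: Δφ = -0.00007°, Δλ = +0.00668°.
Converting to metres (1° lat = 111300 m, cos φ = 0.623663): observed ΔN = -7.8 m, observed ΔE = 463.7 m.
Subtracting the expected shift leaves a residual of -7.8 − (-33.3) = 25.5 m north and 463.7 − (427.7) = 36.0 m east.
Residual distance = √(25.5² + 36.0²) = 44.1 m.

44 m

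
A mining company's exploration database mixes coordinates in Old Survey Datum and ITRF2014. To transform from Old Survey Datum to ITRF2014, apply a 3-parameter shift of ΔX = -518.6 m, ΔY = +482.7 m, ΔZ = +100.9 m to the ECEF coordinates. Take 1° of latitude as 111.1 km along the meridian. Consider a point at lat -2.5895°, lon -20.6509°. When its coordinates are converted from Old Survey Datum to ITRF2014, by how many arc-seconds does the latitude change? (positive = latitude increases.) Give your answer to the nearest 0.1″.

sin φ = -0.045180, cos φ = 0.998979, sin λ = -0.352673, cos λ = 0.935747.
North component: ΔN = −sin φ cos λ·ΔX − sin φ sin λ·ΔY + cos φ·ΔZ = −(-0.045180)(0.935747)(-518.6) − (-0.045180)(-0.352673)(482.7) + (0.998979)(100.9) = 71.18 m.
1° of latitude spans 111100 m, so Δφ = 71.18 / 111100 × 3600 = 2.306″.

Δφ = 2.3″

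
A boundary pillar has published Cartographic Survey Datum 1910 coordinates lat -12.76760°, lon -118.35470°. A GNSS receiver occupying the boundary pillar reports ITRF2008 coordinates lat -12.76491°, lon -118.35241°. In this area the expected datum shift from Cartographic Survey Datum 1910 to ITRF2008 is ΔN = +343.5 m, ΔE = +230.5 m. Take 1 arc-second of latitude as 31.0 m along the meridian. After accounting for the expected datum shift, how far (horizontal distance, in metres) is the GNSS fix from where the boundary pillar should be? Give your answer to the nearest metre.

47 m

Observed coordinate differences: Δφ = +0.00269°, Δλ = +0.00229°.
Converting to metres (1° lat = 111600 m, cos φ = 0.975274): observed ΔN = 300.2 m, observed ΔE = 249.2 m.
Subtracting the expected shift leaves a residual of 300.2 − (343.5) = -43.3 m north and 249.2 − (230.5) = 18.7 m east.
Residual distance = √((-43.3)² + 18.7²) = 47.2 m.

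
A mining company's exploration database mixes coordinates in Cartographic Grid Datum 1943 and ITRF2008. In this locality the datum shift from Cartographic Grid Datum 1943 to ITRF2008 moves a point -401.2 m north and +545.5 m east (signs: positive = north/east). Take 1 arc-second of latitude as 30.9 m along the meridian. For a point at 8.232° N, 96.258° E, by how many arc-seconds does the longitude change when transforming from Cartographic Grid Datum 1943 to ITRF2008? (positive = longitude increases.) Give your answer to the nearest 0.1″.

At latitude 8.232°, cos φ = 0.989696.
1″ of longitude at this latitude = 30.90 × cos φ = 30.5816 m, so Δλ = 545.5 / 30.5816 = 17.838″.

Δλ = 17.8″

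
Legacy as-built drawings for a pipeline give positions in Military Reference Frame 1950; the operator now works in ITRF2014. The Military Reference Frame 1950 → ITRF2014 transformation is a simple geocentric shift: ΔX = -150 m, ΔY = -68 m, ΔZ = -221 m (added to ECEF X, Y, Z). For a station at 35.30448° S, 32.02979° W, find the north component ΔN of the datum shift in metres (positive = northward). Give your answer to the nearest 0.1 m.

ΔN = -233.0 m

The local north axis is (−sin φ cos λ, −sin φ sin λ, cos φ), giving ΔN = -73.492 + 20.842 − 180.356 = -233.01 m.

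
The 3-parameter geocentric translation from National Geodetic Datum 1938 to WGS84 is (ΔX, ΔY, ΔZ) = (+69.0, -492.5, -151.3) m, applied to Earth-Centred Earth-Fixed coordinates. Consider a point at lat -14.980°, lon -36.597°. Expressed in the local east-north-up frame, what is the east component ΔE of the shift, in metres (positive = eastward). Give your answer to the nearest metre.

At φ = -14.980°, λ = -36.597°: sin φ = -0.258482, cos φ = 0.966016, sin λ = -0.596183, cos λ = 0.802849.
ΔE = −sin λ·ΔX + cos λ·ΔY = −(-0.596183)·(69.0) + (0.802849)·(-492.5) = -354.27 m.

ΔE = -354 m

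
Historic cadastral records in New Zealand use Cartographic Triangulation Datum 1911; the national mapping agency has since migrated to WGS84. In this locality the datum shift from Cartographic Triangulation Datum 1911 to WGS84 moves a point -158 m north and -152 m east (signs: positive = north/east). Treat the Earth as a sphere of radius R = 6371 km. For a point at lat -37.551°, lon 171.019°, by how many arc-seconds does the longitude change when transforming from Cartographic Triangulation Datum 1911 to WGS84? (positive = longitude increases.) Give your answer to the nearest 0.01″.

At latitude -37.551°, cos φ = 0.792811.
One radian of longitude at latitude φ spans R cos φ, so Δλ = ΔE / (R cos φ) = -152.0 / (6371000 × 0.792811) = -3.0093e-05 rad = -6.207″.

Δλ = -6.21″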